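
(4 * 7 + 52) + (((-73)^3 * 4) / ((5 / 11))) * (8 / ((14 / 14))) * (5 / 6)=-68466752 / 3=-22822250.67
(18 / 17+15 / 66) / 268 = 481 / 100232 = 0.00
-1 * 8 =-8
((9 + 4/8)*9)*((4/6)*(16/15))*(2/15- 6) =-26752/75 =-356.69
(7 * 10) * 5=350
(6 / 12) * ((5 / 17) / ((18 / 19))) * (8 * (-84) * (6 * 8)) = -85120 / 17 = -5007.06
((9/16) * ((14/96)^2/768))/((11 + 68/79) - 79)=-3871/16684941312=-0.00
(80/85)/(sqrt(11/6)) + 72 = 16 *sqrt(66)/187 + 72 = 72.70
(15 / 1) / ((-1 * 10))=-3 / 2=-1.50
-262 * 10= -2620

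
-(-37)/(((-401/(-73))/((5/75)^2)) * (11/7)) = 18907/992475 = 0.02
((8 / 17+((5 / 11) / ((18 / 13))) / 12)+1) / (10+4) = 60505 / 565488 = 0.11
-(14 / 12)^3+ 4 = 521 / 216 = 2.41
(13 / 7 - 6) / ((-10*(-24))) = -29 / 1680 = -0.02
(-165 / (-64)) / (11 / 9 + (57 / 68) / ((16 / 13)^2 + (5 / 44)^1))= 5558031 / 3744640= 1.48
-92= -92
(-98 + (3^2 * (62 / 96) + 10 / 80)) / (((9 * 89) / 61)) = -29951 / 4272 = -7.01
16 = 16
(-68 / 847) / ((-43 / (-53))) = -3604 / 36421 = -0.10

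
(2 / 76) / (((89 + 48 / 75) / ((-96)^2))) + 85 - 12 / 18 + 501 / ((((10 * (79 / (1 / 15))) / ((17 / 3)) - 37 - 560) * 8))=27905829125 / 320459016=87.08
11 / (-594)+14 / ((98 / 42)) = 5.98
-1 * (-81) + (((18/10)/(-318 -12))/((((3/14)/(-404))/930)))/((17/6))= 3231783/935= 3456.45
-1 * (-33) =33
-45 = -45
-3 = -3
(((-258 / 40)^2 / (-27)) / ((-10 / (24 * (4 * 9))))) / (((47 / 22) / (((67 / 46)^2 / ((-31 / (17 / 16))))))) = -13969170963 / 3083012000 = -4.53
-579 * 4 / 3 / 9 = -772 / 9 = -85.78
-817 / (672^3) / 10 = -817 / 3034644480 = -0.00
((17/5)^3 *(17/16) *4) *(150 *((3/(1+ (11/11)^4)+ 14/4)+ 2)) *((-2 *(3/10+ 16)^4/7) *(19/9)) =-1120210667619139/150000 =-7468071117.46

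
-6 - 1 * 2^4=-22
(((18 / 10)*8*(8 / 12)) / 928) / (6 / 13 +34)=0.00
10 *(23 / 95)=46 / 19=2.42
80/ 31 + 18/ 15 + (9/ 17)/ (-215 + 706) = 4892737/ 1293785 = 3.78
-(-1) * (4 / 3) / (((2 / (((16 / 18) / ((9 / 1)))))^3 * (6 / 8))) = 1024 / 4782969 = 0.00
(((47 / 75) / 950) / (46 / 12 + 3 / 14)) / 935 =329 / 1887531250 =0.00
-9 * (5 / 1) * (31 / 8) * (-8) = 1395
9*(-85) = -765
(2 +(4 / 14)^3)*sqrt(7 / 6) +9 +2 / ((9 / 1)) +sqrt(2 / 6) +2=sqrt(3) / 3 +347*sqrt(42) / 1029 +101 / 9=13.99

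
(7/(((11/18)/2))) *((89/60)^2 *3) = 166341/1100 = 151.22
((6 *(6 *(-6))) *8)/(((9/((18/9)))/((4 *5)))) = -7680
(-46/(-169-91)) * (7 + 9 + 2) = 207/65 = 3.18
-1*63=-63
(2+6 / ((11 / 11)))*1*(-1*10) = -80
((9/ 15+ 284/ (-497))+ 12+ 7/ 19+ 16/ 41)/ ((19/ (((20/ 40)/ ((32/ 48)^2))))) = 784449/ 1036070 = 0.76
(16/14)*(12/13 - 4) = -320/91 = -3.52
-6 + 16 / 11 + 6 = 16 / 11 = 1.45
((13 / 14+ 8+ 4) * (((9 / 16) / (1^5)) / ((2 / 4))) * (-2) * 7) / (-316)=1629 / 2528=0.64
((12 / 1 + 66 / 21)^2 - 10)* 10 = 107460 / 49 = 2193.06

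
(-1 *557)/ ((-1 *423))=557/ 423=1.32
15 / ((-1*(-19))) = 15 / 19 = 0.79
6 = 6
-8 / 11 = -0.73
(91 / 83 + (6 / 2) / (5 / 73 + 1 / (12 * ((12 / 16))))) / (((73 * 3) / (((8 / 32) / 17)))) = 174331 / 145852248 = 0.00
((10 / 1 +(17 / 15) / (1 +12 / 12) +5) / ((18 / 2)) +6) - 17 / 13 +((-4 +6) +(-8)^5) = -114986119 / 3510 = -32759.58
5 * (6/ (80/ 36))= 13.50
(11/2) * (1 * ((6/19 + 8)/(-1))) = -869/19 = -45.74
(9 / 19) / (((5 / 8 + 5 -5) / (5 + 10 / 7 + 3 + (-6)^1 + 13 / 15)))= 10824 / 3325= 3.26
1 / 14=0.07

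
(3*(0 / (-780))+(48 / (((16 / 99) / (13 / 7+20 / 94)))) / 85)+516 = 14632197 / 27965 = 523.23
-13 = -13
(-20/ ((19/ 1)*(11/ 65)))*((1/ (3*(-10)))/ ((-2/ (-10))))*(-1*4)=-4.15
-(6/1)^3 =-216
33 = 33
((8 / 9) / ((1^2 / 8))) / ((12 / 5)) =80 / 27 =2.96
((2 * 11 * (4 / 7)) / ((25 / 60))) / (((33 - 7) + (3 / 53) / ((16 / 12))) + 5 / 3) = 671616 / 616805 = 1.09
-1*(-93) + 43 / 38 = 3577 / 38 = 94.13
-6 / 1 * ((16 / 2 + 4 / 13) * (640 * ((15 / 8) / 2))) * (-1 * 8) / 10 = 311040 / 13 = 23926.15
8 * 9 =72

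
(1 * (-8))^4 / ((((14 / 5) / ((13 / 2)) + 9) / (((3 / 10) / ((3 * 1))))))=26624 / 613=43.43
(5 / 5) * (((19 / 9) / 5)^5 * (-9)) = -2476099 / 20503125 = -0.12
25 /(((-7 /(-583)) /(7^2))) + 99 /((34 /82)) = 102263.76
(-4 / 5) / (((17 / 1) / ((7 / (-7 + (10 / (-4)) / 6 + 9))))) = -336 / 1615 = -0.21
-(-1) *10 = 10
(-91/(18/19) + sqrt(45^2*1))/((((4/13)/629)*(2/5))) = -37573315/144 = -260925.80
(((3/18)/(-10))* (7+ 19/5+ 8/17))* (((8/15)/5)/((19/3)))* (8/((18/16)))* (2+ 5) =-858368/5450625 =-0.16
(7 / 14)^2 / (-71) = -1 / 284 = -0.00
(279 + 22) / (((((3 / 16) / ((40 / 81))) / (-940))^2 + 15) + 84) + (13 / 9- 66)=-734702798070647 / 11943444499683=-61.52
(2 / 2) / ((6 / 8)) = 4 / 3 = 1.33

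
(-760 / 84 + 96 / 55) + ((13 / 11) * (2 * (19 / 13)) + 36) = 3376 / 105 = 32.15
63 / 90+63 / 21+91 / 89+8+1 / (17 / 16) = 206731 / 15130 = 13.66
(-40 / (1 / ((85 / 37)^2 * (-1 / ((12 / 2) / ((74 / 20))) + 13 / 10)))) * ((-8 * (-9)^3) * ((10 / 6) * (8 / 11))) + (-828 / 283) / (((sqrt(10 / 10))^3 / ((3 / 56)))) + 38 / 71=-4319757424551565 / 4236126818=-1019742.23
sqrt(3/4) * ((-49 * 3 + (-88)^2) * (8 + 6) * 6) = 319074 * sqrt(3) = 552652.38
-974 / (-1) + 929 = 1903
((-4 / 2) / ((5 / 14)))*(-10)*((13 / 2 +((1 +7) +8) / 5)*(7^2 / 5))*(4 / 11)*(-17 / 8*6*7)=-47510988 / 275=-172767.23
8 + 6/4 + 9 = 37/2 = 18.50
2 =2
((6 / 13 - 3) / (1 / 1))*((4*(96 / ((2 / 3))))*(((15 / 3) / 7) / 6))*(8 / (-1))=126720 / 91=1392.53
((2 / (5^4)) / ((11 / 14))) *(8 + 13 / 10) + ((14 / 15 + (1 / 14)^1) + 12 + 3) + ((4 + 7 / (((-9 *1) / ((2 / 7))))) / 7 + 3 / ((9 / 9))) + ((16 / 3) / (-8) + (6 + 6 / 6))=16035311 / 618750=25.92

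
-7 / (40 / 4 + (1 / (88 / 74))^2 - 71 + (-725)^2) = -13552 / 1017493273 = -0.00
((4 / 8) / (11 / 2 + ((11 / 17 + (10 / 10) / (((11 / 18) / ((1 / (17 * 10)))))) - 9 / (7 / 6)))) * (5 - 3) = -13090 / 20389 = -0.64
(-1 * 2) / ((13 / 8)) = -1.23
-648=-648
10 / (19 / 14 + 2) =2.98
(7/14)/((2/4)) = 1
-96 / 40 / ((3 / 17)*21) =-68 / 105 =-0.65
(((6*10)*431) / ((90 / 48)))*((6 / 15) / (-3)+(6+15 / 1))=4316896 / 15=287793.07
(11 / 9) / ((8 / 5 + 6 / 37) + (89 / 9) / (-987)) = 182595 / 261763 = 0.70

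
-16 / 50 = -8 / 25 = -0.32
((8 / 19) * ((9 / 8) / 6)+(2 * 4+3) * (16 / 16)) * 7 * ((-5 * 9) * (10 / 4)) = -663075 / 76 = -8724.67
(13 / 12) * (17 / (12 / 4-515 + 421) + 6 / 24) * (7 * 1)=23 / 48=0.48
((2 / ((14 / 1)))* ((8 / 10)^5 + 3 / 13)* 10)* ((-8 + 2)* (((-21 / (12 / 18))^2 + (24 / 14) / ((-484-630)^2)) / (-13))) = 11972691042831 / 32770050625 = 365.35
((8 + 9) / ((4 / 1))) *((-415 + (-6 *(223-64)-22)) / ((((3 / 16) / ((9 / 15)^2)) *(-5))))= 283764 / 125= 2270.11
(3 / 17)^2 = 9 / 289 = 0.03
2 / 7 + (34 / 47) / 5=708 / 1645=0.43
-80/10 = -8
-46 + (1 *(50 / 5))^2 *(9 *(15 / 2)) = 6704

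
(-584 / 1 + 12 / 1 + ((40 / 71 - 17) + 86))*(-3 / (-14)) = -107019 / 994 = -107.66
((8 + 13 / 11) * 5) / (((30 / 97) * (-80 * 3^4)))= -9797 / 427680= -0.02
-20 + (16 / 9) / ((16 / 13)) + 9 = -86 / 9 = -9.56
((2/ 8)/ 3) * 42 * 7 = 49/ 2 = 24.50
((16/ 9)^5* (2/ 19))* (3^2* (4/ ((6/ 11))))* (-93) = -1430257664/ 124659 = -11473.36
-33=-33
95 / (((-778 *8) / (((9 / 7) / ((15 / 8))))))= -57 / 5446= -0.01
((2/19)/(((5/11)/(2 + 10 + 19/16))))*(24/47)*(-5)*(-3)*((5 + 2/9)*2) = 244.32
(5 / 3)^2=25 / 9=2.78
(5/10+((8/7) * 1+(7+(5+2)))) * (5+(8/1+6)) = 4161/14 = 297.21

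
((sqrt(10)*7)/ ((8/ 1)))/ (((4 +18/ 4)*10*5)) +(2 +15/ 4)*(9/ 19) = 7*sqrt(10)/ 3400 +207/ 76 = 2.73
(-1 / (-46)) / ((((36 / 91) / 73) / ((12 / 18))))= 6643 / 2484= 2.67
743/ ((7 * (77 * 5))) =743/ 2695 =0.28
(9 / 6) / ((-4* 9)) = -1 / 24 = -0.04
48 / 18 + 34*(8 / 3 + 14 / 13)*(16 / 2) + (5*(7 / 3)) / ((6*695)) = 33206635 / 32526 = 1020.93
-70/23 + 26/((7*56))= -13421/4508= -2.98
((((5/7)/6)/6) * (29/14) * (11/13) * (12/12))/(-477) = -1595/21877128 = -0.00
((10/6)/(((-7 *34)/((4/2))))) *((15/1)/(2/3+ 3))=-75/1309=-0.06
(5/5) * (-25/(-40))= 5/8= 0.62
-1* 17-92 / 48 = -227 / 12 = -18.92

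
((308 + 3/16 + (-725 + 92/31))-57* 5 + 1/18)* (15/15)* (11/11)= -3119395/4464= -698.79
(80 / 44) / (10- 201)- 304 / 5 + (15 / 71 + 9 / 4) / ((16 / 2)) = -1444019693 / 23867360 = -60.50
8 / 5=1.60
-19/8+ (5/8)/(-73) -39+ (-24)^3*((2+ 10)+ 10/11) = -143332815/803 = -178496.66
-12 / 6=-2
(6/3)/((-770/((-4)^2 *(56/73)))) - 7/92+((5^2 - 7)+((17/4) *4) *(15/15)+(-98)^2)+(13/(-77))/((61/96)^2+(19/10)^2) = 23047822486869637/2391138212540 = 9638.85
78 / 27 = 2.89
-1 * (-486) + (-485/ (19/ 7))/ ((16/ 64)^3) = -208046/ 19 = -10949.79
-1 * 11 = -11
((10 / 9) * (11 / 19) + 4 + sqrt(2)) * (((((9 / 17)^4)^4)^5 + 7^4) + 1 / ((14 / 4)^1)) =4586227429517156130620825406318094663360697787228008723982351882113146773352766140122741688082682720816 * sqrt(2) / 1909904932275572188372049305354370281063922060996721543301501647272685601329318866144971047182764807 + 1213821526345540655904311790872189054236131347686346308947329131465946179347365438419152300112550026775968 / 108864581139707614737206810405199106020643557476813127968185593894543079275771175370263349689417593999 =14545.76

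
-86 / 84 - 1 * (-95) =3947 / 42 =93.98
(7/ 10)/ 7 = 1/ 10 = 0.10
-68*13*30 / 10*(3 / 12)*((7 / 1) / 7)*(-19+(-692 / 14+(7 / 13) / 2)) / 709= 632655 / 9926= 63.74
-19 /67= -0.28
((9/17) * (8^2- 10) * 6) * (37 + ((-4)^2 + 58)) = 323676/17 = 19039.76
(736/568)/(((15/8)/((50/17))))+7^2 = 184789/3621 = 51.03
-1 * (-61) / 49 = 61 / 49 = 1.24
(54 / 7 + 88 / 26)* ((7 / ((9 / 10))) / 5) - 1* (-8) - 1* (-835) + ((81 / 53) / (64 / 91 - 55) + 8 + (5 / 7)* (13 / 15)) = 2300579999 / 2647827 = 868.86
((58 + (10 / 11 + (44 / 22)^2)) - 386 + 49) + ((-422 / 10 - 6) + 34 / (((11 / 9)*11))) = -193456 / 605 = -319.76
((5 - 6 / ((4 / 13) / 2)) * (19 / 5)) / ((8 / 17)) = -5491 / 20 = -274.55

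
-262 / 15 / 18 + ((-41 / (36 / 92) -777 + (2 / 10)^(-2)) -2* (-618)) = 51064 / 135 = 378.25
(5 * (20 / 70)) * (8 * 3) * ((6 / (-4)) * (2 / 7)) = -720 / 49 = -14.69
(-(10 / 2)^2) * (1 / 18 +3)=-76.39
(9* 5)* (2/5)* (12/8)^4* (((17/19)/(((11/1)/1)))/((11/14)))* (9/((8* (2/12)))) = 63.68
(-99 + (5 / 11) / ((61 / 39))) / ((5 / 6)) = -397404 / 3355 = -118.45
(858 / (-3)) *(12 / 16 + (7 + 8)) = -4504.50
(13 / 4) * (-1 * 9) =-117 / 4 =-29.25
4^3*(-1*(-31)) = 1984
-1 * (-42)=42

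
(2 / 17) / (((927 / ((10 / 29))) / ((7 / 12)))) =35 / 1371033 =0.00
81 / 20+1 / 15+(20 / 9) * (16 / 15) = 3503 / 540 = 6.49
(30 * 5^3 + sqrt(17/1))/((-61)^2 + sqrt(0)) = sqrt(17)/3721 + 3750/3721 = 1.01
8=8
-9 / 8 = -1.12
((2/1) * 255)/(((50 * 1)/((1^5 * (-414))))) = -21114/5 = -4222.80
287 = 287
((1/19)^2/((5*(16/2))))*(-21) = -21/14440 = -0.00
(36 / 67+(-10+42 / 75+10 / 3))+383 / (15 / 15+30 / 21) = 12996263 / 85425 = 152.14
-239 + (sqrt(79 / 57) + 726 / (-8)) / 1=-1319 / 4 + sqrt(4503) / 57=-328.57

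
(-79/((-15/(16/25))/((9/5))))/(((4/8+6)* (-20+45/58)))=-0.05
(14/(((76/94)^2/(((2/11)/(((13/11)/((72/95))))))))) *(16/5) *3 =53440128/2229175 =23.97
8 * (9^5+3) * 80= 37793280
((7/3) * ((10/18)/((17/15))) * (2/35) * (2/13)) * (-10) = -0.10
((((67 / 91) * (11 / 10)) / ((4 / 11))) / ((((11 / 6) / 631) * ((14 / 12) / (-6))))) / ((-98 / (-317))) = -3980337273 / 312130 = -12752.18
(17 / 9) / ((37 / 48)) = 272 / 111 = 2.45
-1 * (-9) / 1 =9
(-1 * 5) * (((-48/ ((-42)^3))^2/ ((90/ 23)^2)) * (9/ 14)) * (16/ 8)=-0.00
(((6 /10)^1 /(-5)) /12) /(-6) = 1 /600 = 0.00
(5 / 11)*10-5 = -5 / 11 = -0.45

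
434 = 434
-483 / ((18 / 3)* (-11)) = 161 / 22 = 7.32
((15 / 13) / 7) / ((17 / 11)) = 165 / 1547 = 0.11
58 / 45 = 1.29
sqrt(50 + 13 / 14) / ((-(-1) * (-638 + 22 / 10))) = -5 * sqrt(9982) / 44506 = -0.01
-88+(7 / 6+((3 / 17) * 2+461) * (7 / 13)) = 214265 / 1326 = 161.59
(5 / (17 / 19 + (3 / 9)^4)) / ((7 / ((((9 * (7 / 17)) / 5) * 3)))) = 41553 / 23732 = 1.75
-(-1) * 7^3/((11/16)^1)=5488/11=498.91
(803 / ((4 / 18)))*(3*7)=151767 / 2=75883.50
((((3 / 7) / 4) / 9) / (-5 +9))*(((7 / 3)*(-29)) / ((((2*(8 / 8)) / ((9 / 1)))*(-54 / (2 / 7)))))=29 / 6048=0.00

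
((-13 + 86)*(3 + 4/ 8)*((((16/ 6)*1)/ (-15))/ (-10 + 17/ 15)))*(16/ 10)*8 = 18688/ 285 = 65.57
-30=-30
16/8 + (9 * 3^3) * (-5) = -1213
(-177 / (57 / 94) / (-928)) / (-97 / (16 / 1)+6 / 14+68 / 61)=-1184071 / 17012125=-0.07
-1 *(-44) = 44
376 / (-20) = -94 / 5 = -18.80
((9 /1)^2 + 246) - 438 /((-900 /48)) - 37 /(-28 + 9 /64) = 15676497 /44575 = 351.69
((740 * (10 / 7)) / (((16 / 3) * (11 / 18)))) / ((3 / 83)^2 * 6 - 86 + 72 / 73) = -12559852575 / 3291687784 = -3.82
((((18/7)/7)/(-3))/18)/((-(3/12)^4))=256/147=1.74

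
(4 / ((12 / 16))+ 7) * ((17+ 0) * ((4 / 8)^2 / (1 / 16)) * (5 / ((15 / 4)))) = 10064 / 9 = 1118.22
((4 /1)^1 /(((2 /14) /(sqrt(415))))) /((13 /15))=420 * sqrt(415) /13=658.16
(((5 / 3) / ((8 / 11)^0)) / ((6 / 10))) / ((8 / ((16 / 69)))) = 50 / 621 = 0.08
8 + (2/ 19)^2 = 2892/ 361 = 8.01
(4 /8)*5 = 5 /2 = 2.50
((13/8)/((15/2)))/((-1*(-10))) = 13/600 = 0.02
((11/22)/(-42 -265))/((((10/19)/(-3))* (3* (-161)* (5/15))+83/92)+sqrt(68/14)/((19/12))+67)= -9254068446/546197043297877+8684064* sqrt(238)/546197043297877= -0.00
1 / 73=0.01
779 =779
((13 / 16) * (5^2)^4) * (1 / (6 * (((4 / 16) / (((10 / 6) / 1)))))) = 25390625 / 72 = 352647.57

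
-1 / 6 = -0.17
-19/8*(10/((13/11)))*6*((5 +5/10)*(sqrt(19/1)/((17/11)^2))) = -4172685*sqrt(19)/15028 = -1210.29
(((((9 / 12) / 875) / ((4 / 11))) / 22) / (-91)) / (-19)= 3 / 48412000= 0.00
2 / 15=0.13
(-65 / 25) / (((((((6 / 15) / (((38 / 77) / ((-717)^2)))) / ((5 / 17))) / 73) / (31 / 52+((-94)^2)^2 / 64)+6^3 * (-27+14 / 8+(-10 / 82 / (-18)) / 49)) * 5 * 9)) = 574479790156909 / 54228227524701582897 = 0.00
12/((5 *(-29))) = -0.08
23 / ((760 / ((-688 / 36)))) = -989 / 1710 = -0.58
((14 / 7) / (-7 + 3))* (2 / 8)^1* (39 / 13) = -3 / 8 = -0.38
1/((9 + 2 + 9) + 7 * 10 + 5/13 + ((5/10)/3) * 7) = 0.01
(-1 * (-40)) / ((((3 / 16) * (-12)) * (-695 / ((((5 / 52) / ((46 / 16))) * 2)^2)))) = 12800 / 111840651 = 0.00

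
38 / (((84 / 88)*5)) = 836 / 105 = 7.96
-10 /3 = -3.33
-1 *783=-783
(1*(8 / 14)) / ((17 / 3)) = 12 / 119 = 0.10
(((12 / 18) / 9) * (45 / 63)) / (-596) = -5 / 56322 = -0.00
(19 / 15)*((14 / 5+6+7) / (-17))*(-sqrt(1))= 1501 / 1275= 1.18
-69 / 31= -2.23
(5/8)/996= 5/7968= 0.00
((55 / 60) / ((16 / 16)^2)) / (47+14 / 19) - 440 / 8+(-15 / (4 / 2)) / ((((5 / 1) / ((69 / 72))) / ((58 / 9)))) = -4195435 / 65304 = -64.24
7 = 7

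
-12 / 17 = -0.71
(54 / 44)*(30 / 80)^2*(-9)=-2187 / 1408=-1.55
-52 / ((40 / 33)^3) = -467181 / 16000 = -29.20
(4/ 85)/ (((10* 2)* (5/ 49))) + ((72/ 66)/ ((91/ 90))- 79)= -165698826/ 2127125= -77.90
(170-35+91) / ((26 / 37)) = 4181 / 13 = 321.62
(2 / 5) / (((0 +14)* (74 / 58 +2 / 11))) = 319 / 16275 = 0.02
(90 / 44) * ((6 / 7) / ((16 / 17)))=2295 / 1232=1.86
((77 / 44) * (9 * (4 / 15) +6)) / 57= 49 / 190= 0.26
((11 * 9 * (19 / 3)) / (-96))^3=-9129329 / 32768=-278.61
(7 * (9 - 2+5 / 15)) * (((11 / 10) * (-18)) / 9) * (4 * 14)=-94864 / 15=-6324.27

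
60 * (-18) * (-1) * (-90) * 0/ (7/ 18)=0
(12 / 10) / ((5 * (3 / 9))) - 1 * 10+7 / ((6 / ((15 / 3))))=-517 / 150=-3.45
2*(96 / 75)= 2.56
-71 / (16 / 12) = -213 / 4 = -53.25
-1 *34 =-34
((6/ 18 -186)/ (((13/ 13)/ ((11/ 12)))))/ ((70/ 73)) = -447271/ 2520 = -177.49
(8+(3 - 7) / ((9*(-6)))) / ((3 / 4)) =872 / 81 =10.77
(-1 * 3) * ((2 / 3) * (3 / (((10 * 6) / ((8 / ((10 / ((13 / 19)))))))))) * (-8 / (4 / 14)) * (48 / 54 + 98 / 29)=810992 / 123975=6.54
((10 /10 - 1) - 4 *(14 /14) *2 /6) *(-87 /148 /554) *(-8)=-116 /10249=-0.01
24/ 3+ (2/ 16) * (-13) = 51/ 8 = 6.38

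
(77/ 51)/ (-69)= -77/ 3519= -0.02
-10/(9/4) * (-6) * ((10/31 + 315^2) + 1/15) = 738236896/279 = 2646010.38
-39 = -39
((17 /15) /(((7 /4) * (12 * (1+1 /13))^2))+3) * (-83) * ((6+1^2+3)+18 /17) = -8681726213 /3148740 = -2757.21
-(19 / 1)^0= -1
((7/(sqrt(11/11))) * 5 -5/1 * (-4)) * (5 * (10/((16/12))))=2062.50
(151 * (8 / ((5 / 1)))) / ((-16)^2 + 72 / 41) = 6191 / 6605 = 0.94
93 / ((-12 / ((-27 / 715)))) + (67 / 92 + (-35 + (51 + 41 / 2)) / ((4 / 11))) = 13339647 / 131560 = 101.40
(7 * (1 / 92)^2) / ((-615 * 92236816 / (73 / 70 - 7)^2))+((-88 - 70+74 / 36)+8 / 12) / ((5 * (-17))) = 31312206378401179661 / 17140492221455232000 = 1.83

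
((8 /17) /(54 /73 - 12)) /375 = -0.00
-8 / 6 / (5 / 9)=-12 / 5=-2.40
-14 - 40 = -54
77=77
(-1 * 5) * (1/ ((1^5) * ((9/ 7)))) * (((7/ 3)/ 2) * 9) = -245/ 6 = -40.83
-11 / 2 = -5.50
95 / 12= 7.92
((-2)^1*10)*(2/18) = -20/9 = -2.22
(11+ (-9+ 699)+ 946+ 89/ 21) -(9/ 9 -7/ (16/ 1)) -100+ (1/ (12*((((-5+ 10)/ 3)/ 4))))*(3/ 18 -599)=801309/ 560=1430.91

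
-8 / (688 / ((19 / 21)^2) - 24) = -361 / 36843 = -0.01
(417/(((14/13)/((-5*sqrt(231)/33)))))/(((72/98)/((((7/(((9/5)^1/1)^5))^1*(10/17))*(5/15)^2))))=-6917421875*sqrt(231)/3577660812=-29.39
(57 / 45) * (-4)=-76 / 15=-5.07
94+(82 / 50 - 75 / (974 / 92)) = 1078167 / 12175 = 88.56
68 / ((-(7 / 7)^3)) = -68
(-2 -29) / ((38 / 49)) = -1519 / 38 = -39.97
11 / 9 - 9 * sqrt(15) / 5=11 / 9 - 9 * sqrt(15) / 5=-5.75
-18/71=-0.25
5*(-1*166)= -830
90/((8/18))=405/2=202.50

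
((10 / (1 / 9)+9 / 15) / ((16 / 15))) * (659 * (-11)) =-9851391 / 16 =-615711.94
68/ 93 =0.73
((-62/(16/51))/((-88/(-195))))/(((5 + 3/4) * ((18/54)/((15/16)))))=-13873275/64768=-214.20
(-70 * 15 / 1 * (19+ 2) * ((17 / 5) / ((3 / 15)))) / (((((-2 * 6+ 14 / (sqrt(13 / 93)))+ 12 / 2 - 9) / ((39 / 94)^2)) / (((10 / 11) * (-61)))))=5651580650625 / 123949199+ 405754508250 * sqrt(1209) / 123949199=159419.66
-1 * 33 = -33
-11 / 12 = -0.92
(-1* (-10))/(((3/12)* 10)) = 4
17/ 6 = 2.83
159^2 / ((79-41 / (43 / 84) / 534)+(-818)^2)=10750043 / 284559923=0.04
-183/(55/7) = -1281/55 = -23.29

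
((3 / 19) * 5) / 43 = 15 / 817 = 0.02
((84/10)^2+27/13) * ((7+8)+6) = 495747/325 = 1525.38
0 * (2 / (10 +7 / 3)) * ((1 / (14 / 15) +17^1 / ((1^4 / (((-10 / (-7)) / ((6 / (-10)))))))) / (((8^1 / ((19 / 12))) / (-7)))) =0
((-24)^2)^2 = 331776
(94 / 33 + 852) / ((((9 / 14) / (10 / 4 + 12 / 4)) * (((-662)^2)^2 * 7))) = 14105 / 2592780347736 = 0.00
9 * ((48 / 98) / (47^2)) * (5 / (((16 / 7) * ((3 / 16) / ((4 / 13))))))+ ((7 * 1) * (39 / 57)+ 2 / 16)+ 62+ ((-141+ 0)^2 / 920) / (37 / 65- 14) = 2226115285481 / 34083977564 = 65.31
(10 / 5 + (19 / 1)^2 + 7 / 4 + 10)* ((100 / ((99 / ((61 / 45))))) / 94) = 457195 / 83754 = 5.46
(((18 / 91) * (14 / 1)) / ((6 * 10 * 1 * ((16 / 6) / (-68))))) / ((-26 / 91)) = 1071 / 260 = 4.12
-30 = -30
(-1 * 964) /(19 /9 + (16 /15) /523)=-22687740 /49733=-456.19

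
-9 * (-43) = 387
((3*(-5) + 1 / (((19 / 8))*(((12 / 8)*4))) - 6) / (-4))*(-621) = -246951 / 76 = -3249.36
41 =41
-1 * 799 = -799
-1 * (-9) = 9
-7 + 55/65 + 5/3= -175/39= -4.49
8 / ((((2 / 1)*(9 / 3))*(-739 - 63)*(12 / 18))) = -1 / 401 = -0.00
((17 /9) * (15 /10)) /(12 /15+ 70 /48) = 340 /271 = 1.25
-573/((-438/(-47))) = -8977/146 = -61.49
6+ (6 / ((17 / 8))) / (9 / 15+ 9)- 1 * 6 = 5 / 17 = 0.29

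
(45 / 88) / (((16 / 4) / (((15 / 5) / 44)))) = 135 / 15488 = 0.01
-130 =-130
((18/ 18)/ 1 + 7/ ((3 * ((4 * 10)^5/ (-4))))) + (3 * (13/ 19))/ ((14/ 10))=25190399069/ 10214400000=2.47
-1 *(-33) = 33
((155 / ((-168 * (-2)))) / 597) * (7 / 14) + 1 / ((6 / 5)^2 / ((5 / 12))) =348715 / 1203552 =0.29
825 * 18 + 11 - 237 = 14624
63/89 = 0.71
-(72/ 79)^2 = -0.83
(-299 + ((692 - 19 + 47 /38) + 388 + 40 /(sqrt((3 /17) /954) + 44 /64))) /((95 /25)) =10205202365 /47209414 - 5120 * sqrt(5406) /1242353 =215.87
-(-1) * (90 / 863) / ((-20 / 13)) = -117 / 1726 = -0.07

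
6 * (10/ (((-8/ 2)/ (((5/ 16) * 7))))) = -32.81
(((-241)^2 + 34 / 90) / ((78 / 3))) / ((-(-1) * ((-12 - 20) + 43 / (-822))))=-358071694 / 5137665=-69.70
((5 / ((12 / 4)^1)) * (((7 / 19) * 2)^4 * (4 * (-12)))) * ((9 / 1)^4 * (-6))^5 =290541764953233478059697889280 / 130321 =2229431672203508859352659.00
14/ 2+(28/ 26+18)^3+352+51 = 16153762/ 2197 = 7352.65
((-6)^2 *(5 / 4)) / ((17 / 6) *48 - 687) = -45 / 551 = -0.08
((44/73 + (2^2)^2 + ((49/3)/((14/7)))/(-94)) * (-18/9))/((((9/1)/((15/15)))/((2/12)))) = -0.61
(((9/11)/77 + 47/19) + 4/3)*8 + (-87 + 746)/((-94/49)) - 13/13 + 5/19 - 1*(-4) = -1405565617/4538226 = -309.72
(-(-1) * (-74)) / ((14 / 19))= -703 / 7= -100.43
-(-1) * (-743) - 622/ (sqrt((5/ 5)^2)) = -1365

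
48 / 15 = 16 / 5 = 3.20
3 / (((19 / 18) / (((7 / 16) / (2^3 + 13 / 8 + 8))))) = 63 / 893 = 0.07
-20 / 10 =-2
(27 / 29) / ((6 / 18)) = 81 / 29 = 2.79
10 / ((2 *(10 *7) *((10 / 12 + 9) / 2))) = 6 / 413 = 0.01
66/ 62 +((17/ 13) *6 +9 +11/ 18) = 134357/ 7254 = 18.52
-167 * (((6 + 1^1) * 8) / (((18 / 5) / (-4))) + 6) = 84502 / 9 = 9389.11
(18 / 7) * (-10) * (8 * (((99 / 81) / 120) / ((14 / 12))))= -1.80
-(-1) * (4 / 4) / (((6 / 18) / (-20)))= -60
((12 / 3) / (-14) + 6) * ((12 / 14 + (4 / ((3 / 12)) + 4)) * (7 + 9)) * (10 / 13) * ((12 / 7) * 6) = 67276800 / 4459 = 15087.87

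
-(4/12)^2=-1/9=-0.11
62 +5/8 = 501/8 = 62.62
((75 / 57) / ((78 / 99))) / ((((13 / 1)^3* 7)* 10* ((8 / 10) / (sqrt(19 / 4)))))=825* sqrt(19) / 121555616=0.00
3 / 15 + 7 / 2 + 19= 227 / 10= 22.70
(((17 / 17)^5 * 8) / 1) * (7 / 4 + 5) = 54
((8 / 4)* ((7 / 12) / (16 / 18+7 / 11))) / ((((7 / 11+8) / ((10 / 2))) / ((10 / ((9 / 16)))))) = 67760 / 8607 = 7.87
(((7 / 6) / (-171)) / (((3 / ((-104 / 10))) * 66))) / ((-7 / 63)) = -91 / 28215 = -0.00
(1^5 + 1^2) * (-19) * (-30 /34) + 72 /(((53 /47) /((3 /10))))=237342 /4505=52.68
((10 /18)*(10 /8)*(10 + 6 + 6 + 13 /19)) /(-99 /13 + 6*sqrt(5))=1540825 /1567044 + 1820975*sqrt(5) /2350566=2.72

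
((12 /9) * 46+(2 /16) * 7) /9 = 1493 /216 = 6.91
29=29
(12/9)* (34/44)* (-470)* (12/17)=-3760/11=-341.82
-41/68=-0.60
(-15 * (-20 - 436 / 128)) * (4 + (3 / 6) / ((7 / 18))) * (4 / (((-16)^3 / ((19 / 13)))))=-1128315 / 425984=-2.65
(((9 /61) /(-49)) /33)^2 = 9 /1081028641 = 0.00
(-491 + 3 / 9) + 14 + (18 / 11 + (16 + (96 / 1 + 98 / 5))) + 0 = -56666 / 165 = -343.43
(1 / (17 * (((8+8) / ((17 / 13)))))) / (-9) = -1 / 1872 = -0.00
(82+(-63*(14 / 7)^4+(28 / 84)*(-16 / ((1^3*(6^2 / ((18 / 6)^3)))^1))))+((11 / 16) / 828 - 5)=-12386869 / 13248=-935.00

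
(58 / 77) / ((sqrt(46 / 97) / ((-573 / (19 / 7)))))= -230.91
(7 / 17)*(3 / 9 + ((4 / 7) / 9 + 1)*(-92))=-6143 / 153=-40.15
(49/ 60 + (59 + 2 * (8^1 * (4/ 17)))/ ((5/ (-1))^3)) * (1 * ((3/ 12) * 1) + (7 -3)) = 8021/ 6000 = 1.34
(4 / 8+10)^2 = 441 / 4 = 110.25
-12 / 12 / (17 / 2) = -2 / 17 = -0.12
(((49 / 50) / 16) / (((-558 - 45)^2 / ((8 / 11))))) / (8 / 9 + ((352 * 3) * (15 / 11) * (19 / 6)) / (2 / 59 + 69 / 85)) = 207809 / 9148179458800800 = 0.00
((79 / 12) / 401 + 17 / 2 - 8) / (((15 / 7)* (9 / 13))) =45227 / 129924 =0.35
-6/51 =-0.12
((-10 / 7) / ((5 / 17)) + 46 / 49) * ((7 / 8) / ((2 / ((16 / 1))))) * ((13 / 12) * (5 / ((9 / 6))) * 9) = -6240 / 7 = -891.43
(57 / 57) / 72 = 1 / 72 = 0.01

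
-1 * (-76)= 76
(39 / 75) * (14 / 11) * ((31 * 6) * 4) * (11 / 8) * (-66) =-1117116 / 25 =-44684.64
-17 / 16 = -1.06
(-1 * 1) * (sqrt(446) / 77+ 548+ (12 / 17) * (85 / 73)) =-40064 / 73-sqrt(446) / 77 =-549.10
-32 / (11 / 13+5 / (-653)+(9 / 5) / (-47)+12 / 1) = -63837280 / 25535309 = -2.50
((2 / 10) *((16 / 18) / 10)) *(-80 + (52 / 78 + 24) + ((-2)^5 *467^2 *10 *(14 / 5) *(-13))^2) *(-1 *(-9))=77437530049963818344 / 75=1032500400666184244.59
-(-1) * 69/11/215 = 69/2365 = 0.03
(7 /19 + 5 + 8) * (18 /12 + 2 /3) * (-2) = -3302 /57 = -57.93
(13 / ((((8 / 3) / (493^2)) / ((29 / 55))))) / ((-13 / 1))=-21145263 / 440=-48057.42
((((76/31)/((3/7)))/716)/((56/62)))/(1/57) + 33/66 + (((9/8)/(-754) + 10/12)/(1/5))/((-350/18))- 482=-18185146001/37790480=-481.21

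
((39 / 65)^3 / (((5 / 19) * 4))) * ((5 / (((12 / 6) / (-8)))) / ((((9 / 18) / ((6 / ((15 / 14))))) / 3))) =-86184 / 625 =-137.89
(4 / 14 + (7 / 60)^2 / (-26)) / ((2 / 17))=3176569 / 1310400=2.42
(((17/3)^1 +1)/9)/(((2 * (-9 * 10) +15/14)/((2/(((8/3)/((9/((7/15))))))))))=-10/167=-0.06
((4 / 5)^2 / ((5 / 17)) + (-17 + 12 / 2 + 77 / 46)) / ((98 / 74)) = -1521181 / 281750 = -5.40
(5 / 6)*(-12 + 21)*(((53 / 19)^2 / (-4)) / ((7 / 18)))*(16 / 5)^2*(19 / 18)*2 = -539328 / 665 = -811.02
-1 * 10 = -10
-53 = -53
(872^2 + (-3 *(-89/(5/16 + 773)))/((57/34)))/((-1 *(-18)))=29792740304/705261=42243.57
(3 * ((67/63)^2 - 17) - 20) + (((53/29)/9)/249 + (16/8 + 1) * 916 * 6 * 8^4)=71687291435939/1061487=67534780.39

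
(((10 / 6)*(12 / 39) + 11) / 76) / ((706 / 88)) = 4939 / 261573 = 0.02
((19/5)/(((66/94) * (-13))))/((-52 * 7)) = 893/780780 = 0.00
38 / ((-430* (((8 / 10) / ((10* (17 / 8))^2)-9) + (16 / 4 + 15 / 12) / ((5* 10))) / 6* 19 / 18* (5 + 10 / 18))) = 1123632 / 110516149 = 0.01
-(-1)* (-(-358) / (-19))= -358 / 19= -18.84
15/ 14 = 1.07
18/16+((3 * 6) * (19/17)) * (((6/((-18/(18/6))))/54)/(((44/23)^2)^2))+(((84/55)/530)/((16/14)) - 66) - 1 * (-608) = 137554983175273/253277587200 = 543.10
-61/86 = -0.71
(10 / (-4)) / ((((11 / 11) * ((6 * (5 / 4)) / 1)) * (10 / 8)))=-0.27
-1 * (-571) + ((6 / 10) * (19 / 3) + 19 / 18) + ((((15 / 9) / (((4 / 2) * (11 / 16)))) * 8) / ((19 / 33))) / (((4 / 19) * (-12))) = 51227 / 90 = 569.19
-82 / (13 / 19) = -1558 / 13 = -119.85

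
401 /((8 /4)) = 401 /2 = 200.50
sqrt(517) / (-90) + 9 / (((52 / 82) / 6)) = 1107 / 13 - sqrt(517) / 90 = 84.90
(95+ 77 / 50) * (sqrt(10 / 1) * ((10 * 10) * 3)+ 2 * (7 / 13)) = 33789 / 325+ 28962 * sqrt(10) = 91689.85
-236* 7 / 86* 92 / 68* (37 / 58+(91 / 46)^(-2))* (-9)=5240903625 / 25078417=208.98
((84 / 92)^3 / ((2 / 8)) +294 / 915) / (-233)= -12490786 / 864647855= -0.01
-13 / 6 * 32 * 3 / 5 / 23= -208 / 115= -1.81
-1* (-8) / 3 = 2.67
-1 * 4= -4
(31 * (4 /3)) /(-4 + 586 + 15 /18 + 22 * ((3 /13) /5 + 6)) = 16120 /279181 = 0.06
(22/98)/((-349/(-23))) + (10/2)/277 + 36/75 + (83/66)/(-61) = 234683336449/476776735050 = 0.49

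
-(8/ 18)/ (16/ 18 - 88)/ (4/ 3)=3/ 784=0.00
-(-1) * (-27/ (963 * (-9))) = 1/ 321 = 0.00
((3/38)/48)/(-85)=-1/51680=-0.00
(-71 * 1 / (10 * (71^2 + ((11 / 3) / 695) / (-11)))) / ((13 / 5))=-0.00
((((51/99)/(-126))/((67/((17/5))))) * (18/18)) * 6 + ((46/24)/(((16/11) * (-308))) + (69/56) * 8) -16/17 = 9002564407/1010338560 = 8.91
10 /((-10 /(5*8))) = -40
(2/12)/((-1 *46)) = -0.00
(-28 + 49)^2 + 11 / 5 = 2216 / 5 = 443.20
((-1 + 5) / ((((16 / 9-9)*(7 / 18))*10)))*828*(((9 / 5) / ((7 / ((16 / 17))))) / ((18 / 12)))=-25754112 / 1353625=-19.03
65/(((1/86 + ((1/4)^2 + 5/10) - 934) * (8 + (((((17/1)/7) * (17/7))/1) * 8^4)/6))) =-821730/47606705807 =-0.00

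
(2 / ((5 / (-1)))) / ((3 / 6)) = -4 / 5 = -0.80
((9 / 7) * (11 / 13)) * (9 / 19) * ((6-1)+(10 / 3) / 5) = 5049 / 1729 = 2.92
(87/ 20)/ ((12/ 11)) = 319/ 80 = 3.99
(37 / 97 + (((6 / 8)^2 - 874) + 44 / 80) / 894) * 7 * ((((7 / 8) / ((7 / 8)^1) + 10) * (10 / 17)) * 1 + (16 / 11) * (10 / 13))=-17768314935 / 562163888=-31.61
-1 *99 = -99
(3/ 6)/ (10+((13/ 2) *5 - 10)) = 1/ 65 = 0.02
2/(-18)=-1/9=-0.11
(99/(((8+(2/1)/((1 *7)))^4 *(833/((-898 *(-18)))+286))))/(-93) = -320180553/405514884808028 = -0.00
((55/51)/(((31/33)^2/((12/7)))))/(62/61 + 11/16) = 233830080/190179017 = 1.23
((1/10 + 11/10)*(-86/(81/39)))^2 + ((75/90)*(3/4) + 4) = 40072493/16200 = 2473.61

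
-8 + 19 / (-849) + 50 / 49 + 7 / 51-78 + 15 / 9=-19613025 / 235739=-83.20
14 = 14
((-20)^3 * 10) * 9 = -720000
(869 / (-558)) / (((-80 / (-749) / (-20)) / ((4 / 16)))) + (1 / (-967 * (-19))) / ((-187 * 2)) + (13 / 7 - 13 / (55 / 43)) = 69351396203141 / 1073603472480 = 64.60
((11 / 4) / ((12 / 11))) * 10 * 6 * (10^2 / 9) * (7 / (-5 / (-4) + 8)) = 423500 / 333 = 1271.77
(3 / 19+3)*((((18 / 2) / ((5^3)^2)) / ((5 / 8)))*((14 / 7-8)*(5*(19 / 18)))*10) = -576 / 625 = -0.92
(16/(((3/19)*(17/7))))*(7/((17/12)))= 59584/289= 206.17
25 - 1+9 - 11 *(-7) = 110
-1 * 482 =-482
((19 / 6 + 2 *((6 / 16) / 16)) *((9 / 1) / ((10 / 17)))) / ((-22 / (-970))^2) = 95581.42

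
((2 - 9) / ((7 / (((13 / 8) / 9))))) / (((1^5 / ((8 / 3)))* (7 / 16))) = -208 / 189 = -1.10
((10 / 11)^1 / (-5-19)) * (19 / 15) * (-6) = 19 / 66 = 0.29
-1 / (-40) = 1 / 40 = 0.02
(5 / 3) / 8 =5 / 24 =0.21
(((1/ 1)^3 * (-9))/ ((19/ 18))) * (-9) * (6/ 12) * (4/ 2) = 1458/ 19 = 76.74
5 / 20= 1 / 4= 0.25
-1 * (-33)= 33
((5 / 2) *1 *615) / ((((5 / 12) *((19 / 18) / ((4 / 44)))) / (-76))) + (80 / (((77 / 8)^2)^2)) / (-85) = -14433710870896 / 597601697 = -24152.73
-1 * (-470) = 470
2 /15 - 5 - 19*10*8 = -22873 /15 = -1524.87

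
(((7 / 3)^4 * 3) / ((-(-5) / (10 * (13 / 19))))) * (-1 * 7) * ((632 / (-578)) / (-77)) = -19726616 / 1630827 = -12.10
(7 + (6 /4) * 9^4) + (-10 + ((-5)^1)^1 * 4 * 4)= 19517 /2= 9758.50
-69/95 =-0.73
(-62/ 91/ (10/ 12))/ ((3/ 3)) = -372/ 455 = -0.82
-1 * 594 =-594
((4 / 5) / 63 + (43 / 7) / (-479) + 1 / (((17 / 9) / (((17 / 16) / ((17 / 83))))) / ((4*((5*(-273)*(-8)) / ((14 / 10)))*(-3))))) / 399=-659359906073 / 1023452955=-644.25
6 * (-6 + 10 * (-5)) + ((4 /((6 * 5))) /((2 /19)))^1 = -5021 /15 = -334.73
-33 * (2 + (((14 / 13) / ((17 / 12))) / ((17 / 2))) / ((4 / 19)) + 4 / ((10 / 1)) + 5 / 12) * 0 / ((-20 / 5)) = 0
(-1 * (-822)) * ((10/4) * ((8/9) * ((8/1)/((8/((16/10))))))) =8768/3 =2922.67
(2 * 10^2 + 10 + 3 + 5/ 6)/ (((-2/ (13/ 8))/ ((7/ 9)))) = -116753/ 864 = -135.13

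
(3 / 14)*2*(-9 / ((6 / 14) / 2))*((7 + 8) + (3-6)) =-216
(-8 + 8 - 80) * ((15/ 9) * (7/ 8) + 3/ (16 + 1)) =-6670/ 51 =-130.78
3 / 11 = 0.27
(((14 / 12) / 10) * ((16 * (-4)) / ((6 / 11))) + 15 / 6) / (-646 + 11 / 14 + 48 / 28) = 1007 / 57915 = 0.02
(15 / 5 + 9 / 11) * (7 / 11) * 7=2058 / 121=17.01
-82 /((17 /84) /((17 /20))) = -1722 /5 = -344.40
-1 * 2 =-2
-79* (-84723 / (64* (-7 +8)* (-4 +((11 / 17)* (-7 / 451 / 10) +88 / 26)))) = -101077221895 / 595744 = -169665.53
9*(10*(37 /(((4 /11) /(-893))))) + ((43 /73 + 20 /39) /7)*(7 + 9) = -325944573671 /39858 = -8177644.98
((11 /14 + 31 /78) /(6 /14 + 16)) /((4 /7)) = 2261 /17940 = 0.13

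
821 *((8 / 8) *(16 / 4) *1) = 3284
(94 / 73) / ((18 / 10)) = 470 / 657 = 0.72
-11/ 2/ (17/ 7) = -77/ 34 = -2.26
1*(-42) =-42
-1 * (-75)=75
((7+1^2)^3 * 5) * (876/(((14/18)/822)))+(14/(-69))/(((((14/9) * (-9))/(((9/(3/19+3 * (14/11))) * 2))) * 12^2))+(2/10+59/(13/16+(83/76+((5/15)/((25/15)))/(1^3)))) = 2484200641172096149/1048156920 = 2370065582.52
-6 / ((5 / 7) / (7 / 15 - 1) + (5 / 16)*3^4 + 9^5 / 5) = -1120 / 2208971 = -0.00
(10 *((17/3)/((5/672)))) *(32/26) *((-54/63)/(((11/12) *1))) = -1253376/143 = -8764.87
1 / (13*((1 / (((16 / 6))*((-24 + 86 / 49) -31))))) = -20872 / 1911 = -10.92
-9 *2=-18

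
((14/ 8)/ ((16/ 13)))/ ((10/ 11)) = 1001/ 640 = 1.56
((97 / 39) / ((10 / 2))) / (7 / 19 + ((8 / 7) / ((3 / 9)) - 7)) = -12901 / 83070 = -0.16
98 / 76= 49 / 38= 1.29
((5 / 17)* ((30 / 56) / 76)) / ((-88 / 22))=-75 / 144704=-0.00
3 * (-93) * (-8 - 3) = 3069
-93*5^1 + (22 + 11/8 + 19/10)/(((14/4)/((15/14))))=-179247/392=-457.26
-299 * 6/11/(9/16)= -9568/33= -289.94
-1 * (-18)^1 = 18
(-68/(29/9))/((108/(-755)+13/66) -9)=30495960/12927707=2.36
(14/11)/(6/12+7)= 0.17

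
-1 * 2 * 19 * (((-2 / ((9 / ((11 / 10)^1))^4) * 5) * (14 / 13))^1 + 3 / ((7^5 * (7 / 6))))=214507265197 / 2508659039250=0.09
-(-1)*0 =0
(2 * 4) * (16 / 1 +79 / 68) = 2334 / 17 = 137.29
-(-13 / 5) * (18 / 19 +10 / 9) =4576 / 855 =5.35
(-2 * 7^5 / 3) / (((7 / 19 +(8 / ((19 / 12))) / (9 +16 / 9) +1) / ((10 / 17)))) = -309753010 / 86343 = -3587.47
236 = 236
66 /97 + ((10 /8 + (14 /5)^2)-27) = -167127 /9700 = -17.23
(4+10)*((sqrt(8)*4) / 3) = 112*sqrt(2) / 3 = 52.80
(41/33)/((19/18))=246/209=1.18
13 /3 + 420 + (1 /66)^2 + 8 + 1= 1887601 /4356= 433.33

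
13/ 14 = 0.93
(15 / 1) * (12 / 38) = 90 / 19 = 4.74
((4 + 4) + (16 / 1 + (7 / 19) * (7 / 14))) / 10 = 919 / 380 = 2.42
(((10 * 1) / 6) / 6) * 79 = 21.94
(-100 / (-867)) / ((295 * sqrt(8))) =5 * sqrt(2) / 51153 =0.00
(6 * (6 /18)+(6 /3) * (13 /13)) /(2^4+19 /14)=56 /243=0.23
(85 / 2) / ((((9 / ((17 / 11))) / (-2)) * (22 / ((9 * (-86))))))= 62135 / 121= 513.51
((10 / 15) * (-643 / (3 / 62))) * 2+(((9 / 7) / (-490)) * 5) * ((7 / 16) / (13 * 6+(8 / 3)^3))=-654603549323 / 36945216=-17718.22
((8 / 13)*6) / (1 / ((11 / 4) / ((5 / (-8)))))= -1056 / 65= -16.25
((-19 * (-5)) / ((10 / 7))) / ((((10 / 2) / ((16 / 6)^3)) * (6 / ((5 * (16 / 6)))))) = 136192 / 243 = 560.46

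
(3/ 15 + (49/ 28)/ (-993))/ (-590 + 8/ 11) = -43307/ 128732520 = -0.00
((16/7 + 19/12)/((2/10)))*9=4875/28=174.11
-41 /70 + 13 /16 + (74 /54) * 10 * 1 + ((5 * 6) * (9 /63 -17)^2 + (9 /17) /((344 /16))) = 660642864913 /77369040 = 8538.85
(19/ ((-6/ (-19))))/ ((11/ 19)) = 6859/ 66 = 103.92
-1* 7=-7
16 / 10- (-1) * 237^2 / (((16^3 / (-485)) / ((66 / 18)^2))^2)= 107469019425677 / 754974720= 142347.84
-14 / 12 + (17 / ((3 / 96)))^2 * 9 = 2663422.83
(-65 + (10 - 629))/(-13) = 684/13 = 52.62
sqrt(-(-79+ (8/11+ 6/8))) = 3 * sqrt(4169)/22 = 8.80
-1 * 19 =-19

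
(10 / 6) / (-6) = -5 / 18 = -0.28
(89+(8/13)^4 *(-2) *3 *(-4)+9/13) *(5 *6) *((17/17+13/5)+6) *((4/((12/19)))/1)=4851850944/28561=169876.79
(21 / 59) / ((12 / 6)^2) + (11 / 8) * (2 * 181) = 58745 / 118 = 497.84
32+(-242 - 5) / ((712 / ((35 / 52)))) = 90471 / 2848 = 31.77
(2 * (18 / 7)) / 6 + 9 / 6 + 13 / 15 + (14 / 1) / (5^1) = 253 / 42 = 6.02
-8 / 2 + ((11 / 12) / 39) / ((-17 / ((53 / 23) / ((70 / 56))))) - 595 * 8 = -1089694123 / 228735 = -4764.00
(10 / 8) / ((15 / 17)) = 17 / 12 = 1.42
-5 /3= -1.67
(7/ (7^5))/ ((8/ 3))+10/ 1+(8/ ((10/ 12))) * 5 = 1114067/ 19208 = 58.00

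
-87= -87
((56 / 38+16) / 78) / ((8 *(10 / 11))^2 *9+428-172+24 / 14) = 70301 / 230259822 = 0.00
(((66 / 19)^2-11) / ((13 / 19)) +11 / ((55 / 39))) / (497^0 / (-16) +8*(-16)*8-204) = -184928 / 24266515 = -0.01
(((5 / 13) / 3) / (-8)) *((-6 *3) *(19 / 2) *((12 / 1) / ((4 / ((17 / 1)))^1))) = 14535 / 104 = 139.76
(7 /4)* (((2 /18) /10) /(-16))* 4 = -7 /1440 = -0.00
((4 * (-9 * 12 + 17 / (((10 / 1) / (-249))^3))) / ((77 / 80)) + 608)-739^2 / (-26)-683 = -1070221.44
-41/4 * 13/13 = -41/4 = -10.25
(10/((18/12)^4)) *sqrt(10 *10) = 19.75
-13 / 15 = -0.87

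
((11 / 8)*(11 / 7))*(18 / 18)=121 / 56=2.16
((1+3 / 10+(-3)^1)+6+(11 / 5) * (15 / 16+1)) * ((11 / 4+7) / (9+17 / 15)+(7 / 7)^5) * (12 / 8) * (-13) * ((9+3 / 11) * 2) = -325084149 / 53504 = -6075.88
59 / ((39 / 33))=649 / 13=49.92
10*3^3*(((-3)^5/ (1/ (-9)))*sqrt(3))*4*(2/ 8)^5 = 295245*sqrt(3)/ 128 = 3995.15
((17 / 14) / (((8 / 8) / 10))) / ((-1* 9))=-85 / 63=-1.35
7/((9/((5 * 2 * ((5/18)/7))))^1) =25/81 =0.31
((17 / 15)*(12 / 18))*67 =2278 / 45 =50.62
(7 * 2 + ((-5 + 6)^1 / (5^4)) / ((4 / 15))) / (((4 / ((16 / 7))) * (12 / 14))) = 9.34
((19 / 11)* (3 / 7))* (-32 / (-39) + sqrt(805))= 608 / 1001 + 57* sqrt(805) / 77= 21.61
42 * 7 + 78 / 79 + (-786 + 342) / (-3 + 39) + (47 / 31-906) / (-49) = 108401534 / 360003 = 301.11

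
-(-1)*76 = 76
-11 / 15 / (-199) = 0.00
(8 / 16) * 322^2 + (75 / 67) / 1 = 3473489 / 67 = 51843.12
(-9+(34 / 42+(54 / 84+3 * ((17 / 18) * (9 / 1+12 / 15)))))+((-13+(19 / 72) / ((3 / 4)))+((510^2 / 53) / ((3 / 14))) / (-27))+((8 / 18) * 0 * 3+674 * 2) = 50821537 / 100170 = 507.35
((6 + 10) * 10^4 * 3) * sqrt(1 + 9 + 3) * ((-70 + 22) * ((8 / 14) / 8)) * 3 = -34560000 * sqrt(13) / 7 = -17801121.73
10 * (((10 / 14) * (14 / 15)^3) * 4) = 3136 / 135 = 23.23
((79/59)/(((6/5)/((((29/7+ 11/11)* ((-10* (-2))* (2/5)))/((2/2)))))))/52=0.88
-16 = -16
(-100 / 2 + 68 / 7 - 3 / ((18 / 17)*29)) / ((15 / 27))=-147561 / 2030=-72.69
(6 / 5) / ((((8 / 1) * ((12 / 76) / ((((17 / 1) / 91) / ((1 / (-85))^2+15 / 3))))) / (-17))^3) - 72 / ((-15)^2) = -967075361027744890008047 / 2046474291014698216089600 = -0.47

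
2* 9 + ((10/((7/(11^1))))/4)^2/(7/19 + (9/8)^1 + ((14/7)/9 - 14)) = 2757492/164689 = 16.74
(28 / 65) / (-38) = -14 / 1235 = -0.01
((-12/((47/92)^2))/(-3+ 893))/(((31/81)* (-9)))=457056/30473155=0.01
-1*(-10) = 10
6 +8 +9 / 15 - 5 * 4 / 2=23 / 5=4.60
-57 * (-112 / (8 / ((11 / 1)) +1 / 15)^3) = 28677726000 / 2248091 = 12756.48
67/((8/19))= 1273/8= 159.12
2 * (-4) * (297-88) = -1672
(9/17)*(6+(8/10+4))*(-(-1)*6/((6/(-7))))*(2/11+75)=-2813454/935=-3009.04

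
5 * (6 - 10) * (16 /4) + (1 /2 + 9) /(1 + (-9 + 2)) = -979 /12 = -81.58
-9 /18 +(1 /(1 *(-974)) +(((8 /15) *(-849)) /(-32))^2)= 38905743 /194800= 199.72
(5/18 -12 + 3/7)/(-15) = 1423/1890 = 0.75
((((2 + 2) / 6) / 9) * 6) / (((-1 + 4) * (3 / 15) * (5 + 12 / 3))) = 0.08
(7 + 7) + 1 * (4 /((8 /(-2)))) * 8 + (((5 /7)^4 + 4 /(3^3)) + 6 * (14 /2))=3138175 /64827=48.41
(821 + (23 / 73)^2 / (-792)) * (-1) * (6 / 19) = -3465085799 / 13365132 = -259.26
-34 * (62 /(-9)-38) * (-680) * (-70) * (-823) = -538105052800 /9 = -59789450311.11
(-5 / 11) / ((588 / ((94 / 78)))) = -235 / 252252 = -0.00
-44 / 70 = -22 / 35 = -0.63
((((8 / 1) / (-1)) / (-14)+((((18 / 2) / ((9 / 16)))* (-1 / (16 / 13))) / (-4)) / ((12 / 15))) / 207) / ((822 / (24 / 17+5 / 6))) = 39617 / 647946432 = 0.00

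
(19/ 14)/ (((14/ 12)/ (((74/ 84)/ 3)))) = 703/ 2058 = 0.34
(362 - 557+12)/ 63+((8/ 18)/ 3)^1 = -521/ 189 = -2.76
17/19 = 0.89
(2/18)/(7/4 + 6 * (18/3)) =4/1359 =0.00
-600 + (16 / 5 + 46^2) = 1519.20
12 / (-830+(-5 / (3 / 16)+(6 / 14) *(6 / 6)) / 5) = -1260 / 87701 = -0.01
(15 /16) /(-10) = -3 /32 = -0.09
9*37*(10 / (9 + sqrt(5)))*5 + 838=106769 / 38 - 8325*sqrt(5) / 38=2319.84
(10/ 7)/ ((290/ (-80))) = -80/ 203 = -0.39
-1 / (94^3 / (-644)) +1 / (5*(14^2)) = 182713 / 101746540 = 0.00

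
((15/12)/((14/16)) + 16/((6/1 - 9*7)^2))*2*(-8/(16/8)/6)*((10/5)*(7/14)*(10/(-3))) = 1304080/204687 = 6.37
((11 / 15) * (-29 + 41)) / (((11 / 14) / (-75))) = -840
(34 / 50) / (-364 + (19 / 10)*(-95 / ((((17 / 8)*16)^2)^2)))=-45435424 / 24321324225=-0.00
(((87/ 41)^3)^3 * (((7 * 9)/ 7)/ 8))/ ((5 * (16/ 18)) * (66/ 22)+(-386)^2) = 7709692164561797229/ 1170791130946108783264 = 0.01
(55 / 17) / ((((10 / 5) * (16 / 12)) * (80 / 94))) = 1551 / 1088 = 1.43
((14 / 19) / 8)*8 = 14 / 19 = 0.74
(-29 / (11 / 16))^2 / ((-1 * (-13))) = 215296 / 1573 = 136.87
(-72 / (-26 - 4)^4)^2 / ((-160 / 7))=-7 / 20250000000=-0.00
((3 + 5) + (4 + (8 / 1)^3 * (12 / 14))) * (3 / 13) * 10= 94680 / 91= 1040.44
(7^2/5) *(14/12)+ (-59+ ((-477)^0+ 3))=-1307/30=-43.57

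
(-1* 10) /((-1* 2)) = 5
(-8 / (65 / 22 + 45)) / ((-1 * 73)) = 176 / 77015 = 0.00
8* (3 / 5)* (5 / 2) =12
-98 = -98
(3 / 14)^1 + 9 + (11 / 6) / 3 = 619 / 63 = 9.83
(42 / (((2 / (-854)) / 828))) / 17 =-14849352 / 17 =-873491.29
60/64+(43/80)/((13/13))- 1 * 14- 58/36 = -5089/360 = -14.14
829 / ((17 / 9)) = 7461 / 17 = 438.88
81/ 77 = 1.05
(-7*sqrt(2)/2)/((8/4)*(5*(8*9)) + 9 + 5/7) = -49*sqrt(2)/10216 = -0.01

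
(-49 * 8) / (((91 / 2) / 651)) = -72912 / 13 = -5608.62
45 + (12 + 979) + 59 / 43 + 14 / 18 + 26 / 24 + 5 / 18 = 1609163 / 1548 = 1039.51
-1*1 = -1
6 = 6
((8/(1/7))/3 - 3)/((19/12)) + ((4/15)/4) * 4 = 2896/285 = 10.16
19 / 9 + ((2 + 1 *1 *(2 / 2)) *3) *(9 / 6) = 281 / 18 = 15.61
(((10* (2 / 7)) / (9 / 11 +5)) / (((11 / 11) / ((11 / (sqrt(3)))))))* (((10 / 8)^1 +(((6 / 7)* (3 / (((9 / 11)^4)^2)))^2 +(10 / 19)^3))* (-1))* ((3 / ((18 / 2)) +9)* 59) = -181531720826572884071992105* sqrt(3) / 1107170503629162832944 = -283987.12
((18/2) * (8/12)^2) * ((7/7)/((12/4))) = 1.33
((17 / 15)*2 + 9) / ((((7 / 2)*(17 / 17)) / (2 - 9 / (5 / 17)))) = -48334 / 525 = -92.06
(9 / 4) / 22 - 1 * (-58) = 5113 / 88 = 58.10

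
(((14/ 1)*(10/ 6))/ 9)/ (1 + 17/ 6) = 140/ 207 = 0.68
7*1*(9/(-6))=-21/2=-10.50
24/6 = 4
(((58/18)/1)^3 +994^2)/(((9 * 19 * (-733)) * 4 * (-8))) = 0.25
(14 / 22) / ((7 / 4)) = 0.36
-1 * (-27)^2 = -729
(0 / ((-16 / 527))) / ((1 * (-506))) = 0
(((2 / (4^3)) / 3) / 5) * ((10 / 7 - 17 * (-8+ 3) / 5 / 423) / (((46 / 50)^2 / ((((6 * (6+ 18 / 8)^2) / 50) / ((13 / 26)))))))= 2631145 / 44554496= 0.06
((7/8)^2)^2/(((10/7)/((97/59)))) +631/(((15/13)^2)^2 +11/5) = 106781334183/669409280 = 159.52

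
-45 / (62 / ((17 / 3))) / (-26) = 255 / 1612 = 0.16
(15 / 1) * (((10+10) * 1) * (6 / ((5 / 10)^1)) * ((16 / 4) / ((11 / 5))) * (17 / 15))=81600 / 11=7418.18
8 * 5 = 40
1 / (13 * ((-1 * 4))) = -1 / 52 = -0.02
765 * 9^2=61965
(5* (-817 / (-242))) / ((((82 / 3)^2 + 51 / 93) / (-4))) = -2279430 / 25240237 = -0.09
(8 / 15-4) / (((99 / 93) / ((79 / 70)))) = -63674 / 17325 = -3.68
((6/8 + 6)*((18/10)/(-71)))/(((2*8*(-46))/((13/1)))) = 3159/1045120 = 0.00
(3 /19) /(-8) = -3 /152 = -0.02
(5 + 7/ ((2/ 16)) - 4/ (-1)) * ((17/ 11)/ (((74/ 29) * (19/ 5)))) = 160225/ 15466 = 10.36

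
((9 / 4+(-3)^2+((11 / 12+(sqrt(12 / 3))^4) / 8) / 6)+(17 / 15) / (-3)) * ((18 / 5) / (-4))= -32327 / 3200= -10.10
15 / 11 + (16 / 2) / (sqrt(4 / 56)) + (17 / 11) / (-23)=328 / 253 + 8 *sqrt(14)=31.23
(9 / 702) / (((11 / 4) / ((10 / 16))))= 5 / 1716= 0.00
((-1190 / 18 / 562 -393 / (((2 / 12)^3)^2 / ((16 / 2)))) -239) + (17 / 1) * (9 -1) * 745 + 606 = -741425802661 / 5058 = -146584777.12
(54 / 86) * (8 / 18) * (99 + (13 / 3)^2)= 4240 / 129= 32.87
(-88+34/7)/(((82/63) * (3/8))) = -6984/41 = -170.34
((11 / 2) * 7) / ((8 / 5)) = 385 / 16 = 24.06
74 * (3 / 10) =111 / 5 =22.20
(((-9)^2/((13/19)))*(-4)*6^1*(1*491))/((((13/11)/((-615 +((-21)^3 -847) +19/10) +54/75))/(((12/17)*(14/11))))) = 816565118203296/71825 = 11368814733.08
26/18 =13/9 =1.44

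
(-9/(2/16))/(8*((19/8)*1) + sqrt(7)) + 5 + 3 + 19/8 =12*sqrt(7)/59 + 3073/472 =7.05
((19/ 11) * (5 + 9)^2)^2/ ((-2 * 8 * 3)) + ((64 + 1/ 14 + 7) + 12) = -11712485/ 5082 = -2304.70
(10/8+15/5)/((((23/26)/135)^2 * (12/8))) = 34906950/529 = 65986.67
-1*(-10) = 10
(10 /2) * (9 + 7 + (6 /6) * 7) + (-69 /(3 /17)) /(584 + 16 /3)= 11891 /104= 114.34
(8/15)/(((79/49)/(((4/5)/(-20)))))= -392/29625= -0.01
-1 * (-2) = 2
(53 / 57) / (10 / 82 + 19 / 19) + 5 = 5.83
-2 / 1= -2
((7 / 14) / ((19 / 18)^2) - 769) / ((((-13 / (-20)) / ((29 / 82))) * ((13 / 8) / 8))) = -125595520 / 61009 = -2058.64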